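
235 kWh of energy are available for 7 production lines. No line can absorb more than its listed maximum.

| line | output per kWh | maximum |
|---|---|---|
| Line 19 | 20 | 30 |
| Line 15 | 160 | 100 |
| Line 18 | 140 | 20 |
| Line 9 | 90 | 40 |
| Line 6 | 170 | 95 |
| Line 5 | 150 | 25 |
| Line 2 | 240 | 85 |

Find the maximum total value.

Rank by output per kWh: Line 2 240 > Line 6 170 > Line 15 160 > Line 5 150 > Line 18 140 > Line 9 90 > Line 19 20.
Line 2: +85 to 85 (cap) ; 150 left.
Give Line 6 95 to hit its cap of 95 ; 55 left.
Line 15: +55 (room for 100) → 55. Pool exhausted.
Total = 160×55 + 170×95 + 240×85 = 45350.

45350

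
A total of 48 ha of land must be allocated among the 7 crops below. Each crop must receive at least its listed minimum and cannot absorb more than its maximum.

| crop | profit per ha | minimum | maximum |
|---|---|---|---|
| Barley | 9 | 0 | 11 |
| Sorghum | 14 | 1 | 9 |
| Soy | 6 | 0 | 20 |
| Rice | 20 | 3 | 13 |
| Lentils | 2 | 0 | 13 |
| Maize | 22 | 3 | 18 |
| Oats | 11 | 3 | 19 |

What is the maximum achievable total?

Meeting every minimum uses 0+1+0+3+0+3+3 = 10 ha, leaving 38.
Rank by profit per ha: Maize 22 > Rice 20 > Sorghum 14 > Oats 11 > Barley 9 > Soy 6 > Lentils 2.
Give Maize 15 more to hit its cap of 18 — 23 left.
Rice: +10 to 13 (cap) — 13 left.
Sorghum: +8 to 9 (cap) — 5 left.
Only 5 left; Oats takes them to reach 8.
Total = 14×9 + 20×13 + 22×18 + 11×8 = 870.

870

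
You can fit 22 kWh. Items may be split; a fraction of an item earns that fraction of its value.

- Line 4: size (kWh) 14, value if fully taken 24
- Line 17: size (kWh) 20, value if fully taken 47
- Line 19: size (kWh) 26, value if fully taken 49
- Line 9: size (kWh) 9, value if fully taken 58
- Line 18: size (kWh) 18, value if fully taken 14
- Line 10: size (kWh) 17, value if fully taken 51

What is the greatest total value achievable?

Sort by value density: Line 9 58/9≈6.44, Line 10 51/17≈3, Line 17 47/20≈2.35, Line 19 49/26≈1.88, Line 4 24/14≈1.71, Line 18 14/18≈0.778.
All 9 kWh of Line 9 fit (value 58) → 13 remain.
Only 13 kWh remain; take 13/17 of Line 10 for value 51×13/17 = 39.
Total value = 97.

97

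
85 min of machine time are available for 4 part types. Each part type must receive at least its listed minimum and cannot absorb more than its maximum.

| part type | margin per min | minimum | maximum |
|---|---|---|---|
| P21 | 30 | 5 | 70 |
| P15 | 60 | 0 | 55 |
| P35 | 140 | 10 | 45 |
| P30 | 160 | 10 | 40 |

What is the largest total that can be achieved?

12150

Meeting every minimum uses 5+0+10+10 = 25 min, leaving 60.
Order the part types by margin per min: P30 160 > P35 140 > P15 60 > P21 30.
P30: +30 to 40 (cap) — 30 left.
P35 has room for 35 more but only 30 remain, so it gets 40.
Total = 30×5 + 140×40 + 160×40 = 12150.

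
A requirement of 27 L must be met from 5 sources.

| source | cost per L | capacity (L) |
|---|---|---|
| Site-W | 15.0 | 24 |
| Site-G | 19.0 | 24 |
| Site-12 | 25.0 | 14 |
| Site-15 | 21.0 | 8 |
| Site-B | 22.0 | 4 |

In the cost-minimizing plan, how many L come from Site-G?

Fill from the cheapest source first.
Site-W at 15.0: take all 24 L — 3 still needed.
Site-G at 19.0: take 3 of its 24 — requirement met.
Site-15, Site-B, Site-12: unused.

3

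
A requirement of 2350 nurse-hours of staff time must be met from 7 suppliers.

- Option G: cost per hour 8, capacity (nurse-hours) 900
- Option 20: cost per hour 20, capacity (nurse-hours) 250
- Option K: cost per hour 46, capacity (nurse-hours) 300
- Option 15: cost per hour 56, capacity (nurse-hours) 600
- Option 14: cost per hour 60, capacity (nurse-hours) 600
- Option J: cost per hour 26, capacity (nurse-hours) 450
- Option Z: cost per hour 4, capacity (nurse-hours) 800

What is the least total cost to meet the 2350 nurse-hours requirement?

Use suppliers in increasing cost order.
Take 800 from Option Z at 4 ; need 1550 more.
Option G (8): use full 900 ; 650 nurse-hours to go.
Option 20 (20): use full 250 ; 400 nurse-hours to go.
Take 400 from Option J at 26 to finish.
Option K, Option 15, Option 14: unused.
Cost = 800×4 + 900×8 + 250×20 + 400×26 = 25800.

25800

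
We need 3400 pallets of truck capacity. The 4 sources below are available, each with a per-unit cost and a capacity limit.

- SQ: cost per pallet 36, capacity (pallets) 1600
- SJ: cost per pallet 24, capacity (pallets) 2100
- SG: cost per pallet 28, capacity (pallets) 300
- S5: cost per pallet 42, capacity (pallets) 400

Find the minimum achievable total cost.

94800

Use sources in increasing cost order.
Take 2100 from SJ at 24 ; need 1300 more.
SG (28): use full 300 ; 1000 pallets to go.
SQ (36): take the remaining 1000 ; done.
S5: unused.
Cost = 2100×24 + 300×28 + 1000×36 = 94800.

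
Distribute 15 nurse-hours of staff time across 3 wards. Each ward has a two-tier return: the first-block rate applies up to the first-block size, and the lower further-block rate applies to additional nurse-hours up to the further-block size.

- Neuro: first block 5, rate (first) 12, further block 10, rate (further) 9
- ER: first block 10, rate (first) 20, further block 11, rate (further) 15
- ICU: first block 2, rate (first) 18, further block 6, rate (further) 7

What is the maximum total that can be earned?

281

Order all 6 blocks by rate: ER/T1 20 > ICU/T1 18 > ER/T2 15 > Neuro/T1 12 > Neuro/T2 9 > ICU/T2 7.
Fill ER T1 block (10 at 20) ; 5 left.
ICU/T1 (18): +2 ; 3 left.
3 remain; put them into ER T2 at 15.
Total = 20×10 + 18×2 + 15×3 = 281.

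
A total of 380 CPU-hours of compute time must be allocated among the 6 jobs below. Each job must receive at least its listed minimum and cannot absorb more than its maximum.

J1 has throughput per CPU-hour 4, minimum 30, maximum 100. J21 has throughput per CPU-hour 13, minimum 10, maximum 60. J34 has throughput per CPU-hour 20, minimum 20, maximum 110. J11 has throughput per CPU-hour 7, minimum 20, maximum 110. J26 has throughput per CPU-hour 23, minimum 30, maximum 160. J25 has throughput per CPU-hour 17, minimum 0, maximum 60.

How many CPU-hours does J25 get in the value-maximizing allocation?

Meeting every minimum uses 30+10+20+20+30+0 = 110 CPU-hours, leaving 270.
Rank by throughput per CPU-hour: J26 23 > J34 20 > J25 17 > J21 13 > J11 7 > J1 4.
J26: +130 to 160 (cap) ; 140 left.
J34 takes 90 more to reach its cap of 110 ; 50 left.
J25: +50 (room for 60) → 50. Pool exhausted.

50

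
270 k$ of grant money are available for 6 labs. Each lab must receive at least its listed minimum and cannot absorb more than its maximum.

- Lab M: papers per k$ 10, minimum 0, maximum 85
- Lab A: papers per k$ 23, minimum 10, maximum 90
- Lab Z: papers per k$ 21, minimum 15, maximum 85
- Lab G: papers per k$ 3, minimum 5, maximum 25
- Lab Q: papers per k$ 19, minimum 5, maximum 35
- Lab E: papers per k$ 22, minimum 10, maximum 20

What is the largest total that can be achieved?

Meeting every minimum uses 0+10+15+5+5+10 = 45 k$, leaving 225.
Highest papers per k$ first: Lab A 23 > Lab E 22 > Lab Z 21 > Lab Q 19 > Lab M 10 > Lab G 3.
Lab A: +80 to 90 (cap) → 145 left.
Lab E takes 10 more to reach its cap of 20 → 135 left.
Lab Z takes 70 more to reach its cap of 85 → 65 left.
Give Lab Q 30 more to hit its cap of 35 → 35 left.
Lab M: +35 (room for 85) → 35. Pool exhausted.
Total = 10×35 + 23×90 + 21×85 + 3×5 + 19×35 + 22×20 = 5325.

5325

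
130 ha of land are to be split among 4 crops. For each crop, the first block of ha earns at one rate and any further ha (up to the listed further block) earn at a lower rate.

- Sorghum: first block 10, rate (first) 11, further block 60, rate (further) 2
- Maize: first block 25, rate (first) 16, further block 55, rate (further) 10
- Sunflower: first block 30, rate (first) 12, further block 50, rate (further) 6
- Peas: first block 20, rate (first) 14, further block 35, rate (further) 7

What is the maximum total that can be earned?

1600

Order all 8 blocks by rate: Maize/tier1 16 > Peas/tier1 14 > Sunflower/tier1 12 > Sorghum/tier1 11 > Maize/tier2 10 > Peas/tier2 7 > Sunflower/tier2 6 > Sorghum/tier2 2.
Maize/tier1 (16): +25 → 105 left.
Peas/tier1 (14): +20 → 85 left.
Fill Sunflower tier1 block (30 at 12) → 55 left.
Sorghum tier1 at 11: fill all 10 → 45 left.
Maize tier2 at 10: only 45 left, fill 45.
Total = 16×25 + 14×20 + 12×30 + 11×10 + 10×45 = 1600.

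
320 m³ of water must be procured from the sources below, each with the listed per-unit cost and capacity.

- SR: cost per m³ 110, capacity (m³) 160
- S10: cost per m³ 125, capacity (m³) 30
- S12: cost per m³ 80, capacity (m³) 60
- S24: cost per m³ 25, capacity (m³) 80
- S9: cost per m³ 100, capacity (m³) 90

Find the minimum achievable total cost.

Cheapest first:
S24 at 25: take all 80 m³ → 240 still needed.
Take 60 from S12 at 80 → need 180 more.
S9 at 100: take all 90 m³ → 90 still needed.
Take 90 from SR at 110 to finish.
S10: unused.
Cost = 80×25 + 60×80 + 90×100 + 90×110 = 25700.

25700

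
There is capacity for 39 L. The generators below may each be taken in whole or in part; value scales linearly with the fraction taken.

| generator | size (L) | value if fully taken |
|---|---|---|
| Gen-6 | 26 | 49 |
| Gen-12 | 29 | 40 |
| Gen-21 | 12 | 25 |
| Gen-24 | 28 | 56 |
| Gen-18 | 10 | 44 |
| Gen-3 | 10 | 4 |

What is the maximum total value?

Rank by value-to-size ratio: Gen-18 44/10≈4.4, Gen-21 25/12≈2.08, Gen-24 56/28≈2, Gen-6 49/26≈1.88, Gen-12 40/29≈1.38, Gen-3 4/10≈0.4.
Gen-18: take in full, 10 L for value 44 ; 29 left.
All 12 L of Gen-21 fit (value 25) ; 17 remain.
Only 17 L remain; take 17/28 of Gen-24 for value 56×17/28 = 34.
Total value = 103.

103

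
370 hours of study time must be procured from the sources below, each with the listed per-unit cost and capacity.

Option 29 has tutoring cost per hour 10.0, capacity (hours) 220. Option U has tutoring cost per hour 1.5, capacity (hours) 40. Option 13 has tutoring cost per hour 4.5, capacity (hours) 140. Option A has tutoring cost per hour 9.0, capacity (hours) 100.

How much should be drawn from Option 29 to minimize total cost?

Use sources in increasing cost order.
Take 40 from Option U at 1.5 ; need 330 more.
Option 13 (4.5): use full 140 ; 190 hours to go.
Option A at 9.0: take all 100 hours ; 90 still needed.
Option 29 (10.0): take the remaining 90 ; done.

90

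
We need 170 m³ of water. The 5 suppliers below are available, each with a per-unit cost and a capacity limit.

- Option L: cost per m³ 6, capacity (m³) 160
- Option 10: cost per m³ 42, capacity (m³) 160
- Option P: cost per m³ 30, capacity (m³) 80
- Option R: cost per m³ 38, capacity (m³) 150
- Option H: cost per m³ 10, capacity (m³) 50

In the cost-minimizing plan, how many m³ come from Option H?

Cheapest first:
Option L at 6: take all 160 m³ → 10 still needed.
Option H (10): take the remaining 10 → done.
Option P, Option R, Option 10: unused.

10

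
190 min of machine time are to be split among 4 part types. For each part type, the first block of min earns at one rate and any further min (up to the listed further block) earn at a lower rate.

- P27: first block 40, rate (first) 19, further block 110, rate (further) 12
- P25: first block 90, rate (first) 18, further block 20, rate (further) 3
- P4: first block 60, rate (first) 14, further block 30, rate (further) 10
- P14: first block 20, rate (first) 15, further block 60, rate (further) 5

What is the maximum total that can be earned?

3240

Rank every tier by rate: P27/tier1 19 > P25/tier1 18 > P14/tier1 15 > P4/tier1 14 > P27/tier2 12 > P4/tier2 10 > P14/tier2 5 > P25/tier2 3.
P27 tier1 at 19: fill all 40 → 150 left.
P25 tier1 at 18: fill all 90 → 60 left.
P14/tier1 (15): +20 → 40 left.
P4/tier1: +40 of 60 at 14; pool empty.
Total = 19×40 + 18×90 + 15×20 + 14×40 = 3240.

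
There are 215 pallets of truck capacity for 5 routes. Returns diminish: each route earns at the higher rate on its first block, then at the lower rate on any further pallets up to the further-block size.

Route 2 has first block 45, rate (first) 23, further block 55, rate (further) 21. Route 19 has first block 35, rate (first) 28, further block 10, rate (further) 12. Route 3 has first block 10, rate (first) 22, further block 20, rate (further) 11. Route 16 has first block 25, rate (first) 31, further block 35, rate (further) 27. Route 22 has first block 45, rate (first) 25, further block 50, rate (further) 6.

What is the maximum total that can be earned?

Order all 10 blocks by rate: Route 16/T1 31 > Route 19/T1 28 > Route 16/T2 27 > Route 22/T1 25 > Route 2/T1 23 > Route 3/T1 22 > Route 2/T2 21 > Route 19/T2 12 > Route 3/T2 11 > Route 22/T2 6.
Fill Route 16 T1 block (25 at 31) → 190 left.
Route 19 T1 at 28: fill all 35 → 155 left.
Route 16/T2 (27): +35 → 120 left.
Route 22 T1 at 25: fill all 45 → 75 left.
Route 2 T1 at 23: fill all 45 → 30 left.
Fill Route 3 T1 block (10 at 22) → 20 left.
20 remain; put them into Route 2 T2 at 21.
Total = 31×25 + 28×35 + 27×35 + 25×45 + 23×45 + 22×10 + 21×20 = 5500.

5500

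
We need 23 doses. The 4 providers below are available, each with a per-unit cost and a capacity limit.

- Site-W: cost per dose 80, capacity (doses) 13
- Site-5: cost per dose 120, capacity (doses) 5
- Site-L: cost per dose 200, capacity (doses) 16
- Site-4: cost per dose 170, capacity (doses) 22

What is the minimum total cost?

2490

Use providers in increasing cost order.
Site-W (80): use full 13 → 10 doses to go.
Site-5 (120): use full 5 → 5 doses to go.
Site-4 (170): take the remaining 5 → done.
Site-L: unused.
Cost = 13×80 + 5×120 + 5×170 = 2490.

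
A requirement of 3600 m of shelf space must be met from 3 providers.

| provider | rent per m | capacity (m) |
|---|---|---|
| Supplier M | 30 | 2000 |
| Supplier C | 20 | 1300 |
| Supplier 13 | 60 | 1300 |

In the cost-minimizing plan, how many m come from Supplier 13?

Cheapest first:
Supplier C (20): use full 1300 — 2300 m to go.
Supplier M (30): use full 2000 — 300 m to go.
Supplier 13 (60): take the remaining 300 — done.

300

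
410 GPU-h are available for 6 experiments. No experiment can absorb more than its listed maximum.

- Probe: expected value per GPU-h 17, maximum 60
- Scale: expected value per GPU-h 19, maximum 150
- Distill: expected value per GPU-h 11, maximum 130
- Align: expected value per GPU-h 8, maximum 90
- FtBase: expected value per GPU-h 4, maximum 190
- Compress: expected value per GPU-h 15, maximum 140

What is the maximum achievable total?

6630

Order the experiments by expected value per GPU-h: Scale 19 > Probe 17 > Compress 15 > Distill 11 > Align 8 > FtBase 4.
Give Scale 150 to hit its cap of 150 ; 260 left.
Give Probe 60 to hit its cap of 60 ; 200 left.
Compress takes 140 to reach its cap of 140 ; 60 left.
Only 60 left; Distill takes them to reach 60.
Total = 17×60 + 19×150 + 11×60 + 15×140 = 6630.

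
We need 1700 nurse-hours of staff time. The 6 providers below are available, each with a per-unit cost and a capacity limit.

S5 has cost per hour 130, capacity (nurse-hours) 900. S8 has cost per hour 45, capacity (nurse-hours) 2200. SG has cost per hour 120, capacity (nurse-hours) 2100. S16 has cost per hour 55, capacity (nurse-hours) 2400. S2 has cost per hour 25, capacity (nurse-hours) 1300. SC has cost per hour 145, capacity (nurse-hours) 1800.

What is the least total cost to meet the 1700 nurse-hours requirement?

Cheapest first:
S2 at 25: take all 1300 nurse-hours → 400 still needed.
Take 400 from S8 at 45 to finish.
S16, SG, S5, SC: unused.
Cost = 1300×25 + 400×45 = 50500.

50500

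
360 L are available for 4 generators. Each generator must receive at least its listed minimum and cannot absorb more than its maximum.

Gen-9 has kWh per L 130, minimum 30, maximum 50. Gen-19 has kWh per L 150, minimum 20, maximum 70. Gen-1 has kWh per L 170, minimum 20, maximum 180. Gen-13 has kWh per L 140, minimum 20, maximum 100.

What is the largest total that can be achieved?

56200

Meeting every minimum uses 30+20+20+20 = 90 L, leaving 270.
Highest kWh per L first: Gen-1 170 > Gen-19 150 > Gen-13 140 > Gen-9 130.
Give Gen-1 160 more to hit its cap of 180 → 110 left.
Gen-19: +50 to 70 (cap) → 60 left.
Gen-13 has room for 80 more but only 60 remain, so it gets 80.
Total = 130×30 + 150×70 + 170×180 + 140×80 = 56200.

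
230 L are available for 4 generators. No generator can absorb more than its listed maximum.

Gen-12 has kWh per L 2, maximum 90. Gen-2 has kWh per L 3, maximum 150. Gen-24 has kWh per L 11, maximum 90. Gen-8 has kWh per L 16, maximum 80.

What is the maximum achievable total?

Highest kWh per L first: Gen-8 16 > Gen-24 11 > Gen-2 3 > Gen-12 2.
Gen-8: +80 to 80 (cap) → 150 left.
Give Gen-24 90 to hit its cap of 90 → 60 left.
Gen-2 has room for 150 but only 60 remain, so it gets 60.
Total = 3×60 + 11×90 + 16×80 = 2450.

2450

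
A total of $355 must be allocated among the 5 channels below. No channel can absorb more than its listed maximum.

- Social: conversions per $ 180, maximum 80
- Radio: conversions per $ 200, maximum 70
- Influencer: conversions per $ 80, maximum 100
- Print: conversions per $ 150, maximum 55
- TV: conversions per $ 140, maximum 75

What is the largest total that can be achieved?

Rank by conversions per $: Radio 200 > Social 180 > Print 150 > TV 140 > Influencer 80.
Give Radio 70 to hit its cap of 70 — 285 left.
Social takes 80 to reach its cap of 80 — 205 left.
Print: +55 to 55 (cap) — 150 left.
TV: +75 to 75 (cap) — 75 left.
Influencer: +75 (room for 100) → 75. Pool exhausted.
Total = 180×80 + 200×70 + 80×75 + 150×55 + 140×75 = 53150.

53150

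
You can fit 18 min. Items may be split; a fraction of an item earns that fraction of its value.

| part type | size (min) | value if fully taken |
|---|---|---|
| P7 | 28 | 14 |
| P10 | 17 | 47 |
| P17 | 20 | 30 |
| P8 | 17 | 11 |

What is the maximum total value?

48.5

Rank by value-to-size ratio: P10 47/17≈2.76, P17 30/20≈1.5, P8 11/17≈0.647, P7 14/28≈0.5.
P10: take in full, 17 min for value 47 → 1 left.
Fill the last 1 min with part of P17: 1/20 of it earns 1.5.
Total value = 48.5.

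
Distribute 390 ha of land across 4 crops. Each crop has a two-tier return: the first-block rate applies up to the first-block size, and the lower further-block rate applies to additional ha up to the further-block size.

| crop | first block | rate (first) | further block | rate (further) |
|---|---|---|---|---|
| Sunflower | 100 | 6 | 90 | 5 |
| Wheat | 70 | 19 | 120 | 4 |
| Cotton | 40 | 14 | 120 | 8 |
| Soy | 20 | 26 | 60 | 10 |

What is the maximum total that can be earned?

Order all 8 blocks by rate: Soy/T1 26 > Wheat/T1 19 > Cotton/T1 14 > Soy/T2 10 > Cotton/T2 8 > Sunflower/T1 6 > Sunflower/T2 5 > Wheat/T2 4.
Fill Soy T1 block (20 at 26) ; 370 left.
Wheat/T1 (19): +70 ; 300 left.
Cotton T1 at 14: fill all 40 ; 260 left.
Fill Soy T2 block (60 at 10) ; 200 left.
Cotton/T2 (8): +120 ; 80 left.
Sunflower T1 at 6: only 80 left, fill 80.
Total = 26×20 + 19×70 + 14×40 + 10×60 + 8×120 + 6×80 = 4450.

4450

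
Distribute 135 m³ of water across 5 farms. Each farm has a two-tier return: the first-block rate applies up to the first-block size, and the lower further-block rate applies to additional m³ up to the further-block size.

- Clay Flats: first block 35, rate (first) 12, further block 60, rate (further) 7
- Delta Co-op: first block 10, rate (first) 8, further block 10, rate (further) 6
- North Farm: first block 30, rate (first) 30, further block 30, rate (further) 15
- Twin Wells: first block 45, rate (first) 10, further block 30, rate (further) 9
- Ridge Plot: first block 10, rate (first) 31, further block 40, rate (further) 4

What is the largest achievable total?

2380

Rank every tier by rate: Ridge Plot/tier1 31 > North Farm/tier1 30 > North Farm/tier2 15 > Clay Flats/tier1 12 > Twin Wells/tier1 10 > Twin Wells/tier2 9 > Delta Co-op/tier1 8 > Clay Flats/tier2 7 > Delta Co-op/tier2 6 > Ridge Plot/tier2 4.
Fill Ridge Plot tier1 block (10 at 31) → 125 left.
Fill North Farm tier1 block (30 at 30) → 95 left.
North Farm/tier2 (15): +30 → 65 left.
Clay Flats/tier1 (12): +35 → 30 left.
30 remain; put them into Twin Wells tier1 at 10.
Total = 31×10 + 30×30 + 15×30 + 12×35 + 10×30 = 2380.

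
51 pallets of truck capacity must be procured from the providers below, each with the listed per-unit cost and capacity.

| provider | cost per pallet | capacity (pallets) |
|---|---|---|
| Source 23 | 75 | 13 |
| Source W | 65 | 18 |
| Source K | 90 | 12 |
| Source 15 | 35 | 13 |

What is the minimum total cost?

3230

Fill from the cheapest provider first.
Source 15 (35): use full 13 — 38 pallets to go.
Take 18 from Source W at 65 — need 20 more.
Take 13 from Source 23 at 75 — need 7 more.
Source K at 90: take 7 of its 12 — requirement met.
Cost = 13×35 + 18×65 + 13×75 + 7×90 = 3230.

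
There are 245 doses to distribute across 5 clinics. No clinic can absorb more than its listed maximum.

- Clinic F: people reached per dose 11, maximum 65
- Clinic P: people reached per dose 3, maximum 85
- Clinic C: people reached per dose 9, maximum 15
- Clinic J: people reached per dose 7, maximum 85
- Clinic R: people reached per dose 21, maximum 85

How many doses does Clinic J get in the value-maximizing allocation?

80

Rank by people reached per dose: Clinic R 21 > Clinic F 11 > Clinic C 9 > Clinic J 7 > Clinic P 3.
Clinic R: +85 to 85 (cap) ; 160 left.
Clinic F takes 65 to reach its cap of 65 ; 95 left.
Clinic C takes 15 to reach its cap of 15 ; 80 left.
Clinic J has room for 85 but only 80 remain, so it gets 80.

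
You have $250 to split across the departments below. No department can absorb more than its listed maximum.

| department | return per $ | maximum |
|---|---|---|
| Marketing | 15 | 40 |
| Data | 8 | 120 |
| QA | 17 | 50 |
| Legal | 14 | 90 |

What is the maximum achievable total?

Rank by return per $: QA 17 > Marketing 15 > Legal 14 > Data 8.
Give QA 50 to hit its cap of 50 → 200 left.
Give Marketing 40 to hit its cap of 40 → 160 left.
Give Legal 90 to hit its cap of 90 → 70 left.
Data: +70 (room for 120) → 70. Pool exhausted.
Total = 15×40 + 8×70 + 17×50 + 14×90 = 3270.

3270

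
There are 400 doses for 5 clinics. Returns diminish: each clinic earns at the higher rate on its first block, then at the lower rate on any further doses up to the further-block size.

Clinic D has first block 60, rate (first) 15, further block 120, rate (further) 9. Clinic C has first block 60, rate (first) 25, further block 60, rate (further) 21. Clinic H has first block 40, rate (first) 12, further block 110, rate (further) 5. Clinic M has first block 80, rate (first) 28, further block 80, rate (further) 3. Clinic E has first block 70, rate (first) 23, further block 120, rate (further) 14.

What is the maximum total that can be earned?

Rank every tier by rate: Clinic M/first 28 > Clinic C/first 25 > Clinic E/first 23 > Clinic C/second 21 > Clinic D/first 15 > Clinic E/second 14 > Clinic H/first 12 > Clinic D/second 9 > Clinic H/second 5 > Clinic M/second 3.
Clinic M/first (28): +80 ; 320 left.
Fill Clinic C first block (60 at 25) ; 260 left.
Fill Clinic E first block (70 at 23) ; 190 left.
Clinic C second at 21: fill all 60 ; 130 left.
Clinic D/first (15): +60 ; 70 left.
Clinic E second at 14: only 70 left, fill 70.
Total = 28×80 + 25×60 + 23×70 + 21×60 + 15×60 + 14×70 = 8490.

8490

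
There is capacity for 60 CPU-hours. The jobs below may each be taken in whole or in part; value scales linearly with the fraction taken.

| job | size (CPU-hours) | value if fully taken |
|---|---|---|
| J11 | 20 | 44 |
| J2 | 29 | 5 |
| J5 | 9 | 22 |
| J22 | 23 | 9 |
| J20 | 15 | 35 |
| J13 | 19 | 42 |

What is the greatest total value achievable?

136.4

Rank by value-to-size ratio: J5 22/9≈2.44, J20 35/15≈2.33, J13 42/19≈2.21, J11 44/20≈2.2, J22 9/23≈0.391, J2 5/29≈0.172.
Take all of J5 (9 CPU-hours, value 22) ; 51 CPU-hours left.
All 15 CPU-hours of J20 fit (value 35) ; 36 remain.
Take all of J13 (19 CPU-hours, value 42) ; 17 CPU-hours left.
17 CPU-hours left: a 17/20 share of J11 gives 44×17/20 = 37.4.
Total value = 136.4.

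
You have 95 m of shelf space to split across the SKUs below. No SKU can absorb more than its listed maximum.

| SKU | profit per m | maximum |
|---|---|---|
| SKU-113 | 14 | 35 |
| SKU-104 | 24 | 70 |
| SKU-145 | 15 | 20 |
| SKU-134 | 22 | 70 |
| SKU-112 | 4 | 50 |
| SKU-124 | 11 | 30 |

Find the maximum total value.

Highest profit per m first: SKU-104 24 > SKU-134 22 > SKU-145 15 > SKU-113 14 > SKU-124 11 > SKU-112 4.
SKU-104 takes 70 to reach its cap of 70 — 25 left.
Only 25 left; SKU-134 takes them to reach 25.
Total = 24×70 + 22×25 = 2230.

2230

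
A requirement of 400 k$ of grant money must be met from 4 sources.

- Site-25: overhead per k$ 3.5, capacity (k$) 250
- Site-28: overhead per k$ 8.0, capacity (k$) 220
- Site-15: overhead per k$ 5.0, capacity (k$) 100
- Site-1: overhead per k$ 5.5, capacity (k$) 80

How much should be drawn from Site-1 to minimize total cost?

Use sources in increasing cost order.
Take 250 from Site-25 at 3.5 — need 150 more.
Site-15 at 5.0: take all 100 k$ — 50 still needed.
Take 50 from Site-1 at 5.5 to finish.
Site-28: unused.

50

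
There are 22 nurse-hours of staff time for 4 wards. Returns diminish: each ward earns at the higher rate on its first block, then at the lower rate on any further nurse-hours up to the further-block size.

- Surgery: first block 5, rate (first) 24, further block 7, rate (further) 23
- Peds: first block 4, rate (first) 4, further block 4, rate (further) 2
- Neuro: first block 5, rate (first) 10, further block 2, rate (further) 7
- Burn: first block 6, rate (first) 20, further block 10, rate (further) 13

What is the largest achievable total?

Order all 8 blocks by rate: Surgery/T1 24 > Surgery/T2 23 > Burn/T1 20 > Burn/T2 13 > Neuro/T1 10 > Neuro/T2 7 > Peds/T1 4 > Peds/T2 2.
Fill Surgery T1 block (5 at 24) — 17 left.
Fill Surgery T2 block (7 at 23) — 10 left.
Fill Burn T1 block (6 at 20) — 4 left.
Burn/T2: +4 of 10 at 13; pool empty.
Total = 24×5 + 23×7 + 20×6 + 13×4 = 453.

453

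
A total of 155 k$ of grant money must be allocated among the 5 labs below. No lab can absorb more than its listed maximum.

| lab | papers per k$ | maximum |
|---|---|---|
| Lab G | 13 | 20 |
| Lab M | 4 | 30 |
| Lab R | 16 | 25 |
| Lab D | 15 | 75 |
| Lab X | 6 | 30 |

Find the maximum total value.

1985

Order the labs by papers per k$: Lab R 16 > Lab D 15 > Lab G 13 > Lab X 6 > Lab M 4.
Give Lab R 25 to hit its cap of 25 ; 130 left.
Give Lab D 75 to hit its cap of 75 ; 55 left.
Give Lab G 20 to hit its cap of 20 ; 35 left.
Give Lab X 30 to hit its cap of 30 ; 5 left.
Lab M has room for 30 but only 5 remain, so it gets 5.
Total = 13×20 + 4×5 + 16×25 + 15×75 + 6×30 = 1985.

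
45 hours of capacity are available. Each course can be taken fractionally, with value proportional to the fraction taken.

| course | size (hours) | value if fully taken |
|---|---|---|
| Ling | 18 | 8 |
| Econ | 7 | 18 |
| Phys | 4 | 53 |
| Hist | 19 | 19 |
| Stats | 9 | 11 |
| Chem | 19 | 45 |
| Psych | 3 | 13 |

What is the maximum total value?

143

Best value per unit of size first: Phys 53/4≈13.2, Psych 13/3≈4.33, Econ 18/7≈2.57, Chem 45/19≈2.37, Stats 11/9≈1.22, Hist 19/19≈1, Ling 8/18≈0.444.
Phys: take in full, 4 hours for value 53 ; 41 left.
Psych: take in full, 3 hours for value 13 ; 38 left.
All 7 hours of Econ fit (value 18) ; 31 remain.
All 19 hours of Chem fit (value 45) ; 12 remain.
All 9 hours of Stats fit (value 11) ; 3 remain.
3 hours left: a 3/19 share of Hist gives 19×3/19 = 3.
Total value = 143.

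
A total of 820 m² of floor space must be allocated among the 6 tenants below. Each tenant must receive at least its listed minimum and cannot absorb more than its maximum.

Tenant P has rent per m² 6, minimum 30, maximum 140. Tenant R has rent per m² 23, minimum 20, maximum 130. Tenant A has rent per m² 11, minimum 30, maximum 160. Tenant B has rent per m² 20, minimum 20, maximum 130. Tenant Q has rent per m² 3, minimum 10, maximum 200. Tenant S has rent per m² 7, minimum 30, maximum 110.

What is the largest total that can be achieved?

9410

Meeting every minimum uses 30+20+30+20+10+30 = 140 m², leaving 680.
Rank by rent per m²: Tenant R 23 > Tenant B 20 > Tenant A 11 > Tenant S 7 > Tenant P 6 > Tenant Q 3.
Give Tenant R 110 more to hit its cap of 130 → 570 left.
Give Tenant B 110 more to hit its cap of 130 → 460 left.
Tenant A: +130 to 160 (cap) → 330 left.
Tenant S: +80 to 110 (cap) → 250 left.
Give Tenant P 110 more to hit its cap of 140 → 140 left.
Tenant Q: +140 (room for 190) → 150. Pool exhausted.
Total = 6×140 + 23×130 + 11×160 + 20×130 + 3×150 + 7×110 = 9410.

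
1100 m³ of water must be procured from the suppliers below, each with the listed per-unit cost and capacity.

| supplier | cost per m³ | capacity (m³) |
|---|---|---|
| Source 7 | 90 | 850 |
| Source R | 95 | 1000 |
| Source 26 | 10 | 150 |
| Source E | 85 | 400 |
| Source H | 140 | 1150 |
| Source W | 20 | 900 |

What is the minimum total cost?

Cheapest first:
Source 26 (10): use full 150 → 950 m³ to go.
Source W at 20: take all 900 m³ → 50 still needed.
Take 50 from Source E at 85 to finish.
Source 7, Source R, Source H: unused.
Cost = 150×10 + 900×20 + 50×85 = 23750.

23750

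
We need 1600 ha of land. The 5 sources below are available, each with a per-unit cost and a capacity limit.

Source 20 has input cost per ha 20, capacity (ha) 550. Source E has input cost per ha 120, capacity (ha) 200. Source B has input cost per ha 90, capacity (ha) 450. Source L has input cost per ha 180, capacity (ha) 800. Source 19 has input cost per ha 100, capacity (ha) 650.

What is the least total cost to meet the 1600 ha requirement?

Fill from the cheapest source first.
Source 20 at 20: take all 550 ha — 1050 still needed.
Take 450 from Source B at 90 — need 600 more.
Source 19 at 100: take 600 of its 650 — requirement met.
Source E, Source L: unused.
Cost = 550×20 + 450×90 + 600×100 = 111500.

111500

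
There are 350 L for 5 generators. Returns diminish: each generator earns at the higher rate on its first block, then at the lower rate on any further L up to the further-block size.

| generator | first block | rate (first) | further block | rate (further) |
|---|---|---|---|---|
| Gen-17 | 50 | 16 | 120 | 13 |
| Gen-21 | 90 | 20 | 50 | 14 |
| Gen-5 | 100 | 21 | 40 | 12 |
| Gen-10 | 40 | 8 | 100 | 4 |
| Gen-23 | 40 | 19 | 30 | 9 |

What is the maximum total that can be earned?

Rank every tier by rate: Gen-5/tier1 21 > Gen-21/tier1 20 > Gen-23/tier1 19 > Gen-17/tier1 16 > Gen-21/tier2 14 > Gen-17/tier2 13 > Gen-5/tier2 12 > Gen-23/tier2 9 > Gen-10/tier1 8 > Gen-10/tier2 4.
Fill Gen-5 tier1 block (100 at 21) → 250 left.
Gen-21/tier1 (20): +90 → 160 left.
Gen-23 tier1 at 19: fill all 40 → 120 left.
Gen-17 tier1 at 16: fill all 50 → 70 left.
Gen-21 tier2 at 14: fill all 50 → 20 left.
Gen-17/tier2: +20 of 120 at 13; pool empty.
Total = 21×100 + 20×90 + 19×40 + 16×50 + 14×50 + 13×20 = 6420.

6420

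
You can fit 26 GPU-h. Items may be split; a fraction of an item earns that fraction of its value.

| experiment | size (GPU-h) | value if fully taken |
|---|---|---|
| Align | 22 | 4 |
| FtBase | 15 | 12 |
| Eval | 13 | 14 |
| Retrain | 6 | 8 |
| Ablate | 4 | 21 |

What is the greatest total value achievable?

45.4

Sort by value density: Ablate 21/4≈5.25, Retrain 8/6≈1.33, Eval 14/13≈1.08, FtBase 12/15≈0.8, Align 4/22≈0.182.
All 4 GPU-h of Ablate fit (value 21) — 22 remain.
All 6 GPU-h of Retrain fit (value 8) — 16 remain.
Eval: take in full, 13 GPU-h for value 14 — 3 left.
Fill the last 3 GPU-h with part of FtBase: 3/15 of it earns 2.4.
Total value = 45.4.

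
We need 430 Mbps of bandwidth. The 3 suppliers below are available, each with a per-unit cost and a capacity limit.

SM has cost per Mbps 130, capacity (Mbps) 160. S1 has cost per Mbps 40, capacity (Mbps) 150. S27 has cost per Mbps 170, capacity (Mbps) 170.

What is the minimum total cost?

Fill from the cheapest supplier first.
Take 150 from S1 at 40 — need 280 more.
SM (130): use full 160 — 120 Mbps to go.
S27 at 170: take 120 of its 170 — requirement met.
Cost = 150×40 + 160×130 + 120×170 = 47200.

47200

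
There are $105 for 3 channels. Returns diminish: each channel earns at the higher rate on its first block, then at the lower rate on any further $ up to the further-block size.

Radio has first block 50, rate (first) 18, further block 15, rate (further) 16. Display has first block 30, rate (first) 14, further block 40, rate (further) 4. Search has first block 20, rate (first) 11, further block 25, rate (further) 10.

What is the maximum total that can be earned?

1670

Treat each block as its own option and order by rate: Radio/tier1 18 > Radio/tier2 16 > Display/tier1 14 > Search/tier1 11 > Search/tier2 10 > Display/tier2 4.
Radio tier1 at 18: fill all 50 → 55 left.
Radio tier2 at 16: fill all 15 → 40 left.
Fill Display tier1 block (30 at 14) → 10 left.
Search/tier1: +10 of 20 at 11; pool empty.
Total = 18×50 + 16×15 + 14×30 + 11×10 = 1670.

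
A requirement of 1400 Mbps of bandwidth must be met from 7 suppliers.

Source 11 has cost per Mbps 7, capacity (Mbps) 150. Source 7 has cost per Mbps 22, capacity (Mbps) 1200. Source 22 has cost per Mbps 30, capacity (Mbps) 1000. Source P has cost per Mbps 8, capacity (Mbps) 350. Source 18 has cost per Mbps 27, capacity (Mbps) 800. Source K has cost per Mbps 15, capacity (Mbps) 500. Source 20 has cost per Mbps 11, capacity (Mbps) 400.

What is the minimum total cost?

Use suppliers in increasing cost order.
Source 11 at 7: take all 150 Mbps → 1250 still needed.
Source P at 8: take all 350 Mbps → 900 still needed.
Source 20 (11): use full 400 → 500 Mbps to go.
Source K at 15: take all 500 Mbps → 0 still needed.
Source 7, Source 18, Source 22: unused.
Cost = 150×7 + 350×8 + 400×11 + 500×15 = 15750.

15750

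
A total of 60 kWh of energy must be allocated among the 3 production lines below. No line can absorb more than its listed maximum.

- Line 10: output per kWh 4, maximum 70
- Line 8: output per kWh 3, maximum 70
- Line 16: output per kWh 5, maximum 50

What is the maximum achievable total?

Highest output per kWh first: Line 16 5 > Line 10 4 > Line 8 3.
Line 16 takes 50 to reach its cap of 50 ; 10 left.
Only 10 left; Line 10 takes them to reach 10.
Total = 4×10 + 5×50 = 290.

290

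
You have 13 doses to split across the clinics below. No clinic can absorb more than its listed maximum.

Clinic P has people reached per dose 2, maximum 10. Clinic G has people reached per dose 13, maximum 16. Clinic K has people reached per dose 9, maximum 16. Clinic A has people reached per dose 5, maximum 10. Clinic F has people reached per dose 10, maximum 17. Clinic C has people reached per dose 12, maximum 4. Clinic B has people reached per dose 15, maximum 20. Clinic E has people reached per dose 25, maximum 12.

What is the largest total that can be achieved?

315

Rank by people reached per dose: Clinic E 25 > Clinic B 15 > Clinic G 13 > Clinic C 12 > Clinic F 10 > Clinic K 9 > Clinic A 5 > Clinic P 2.
Clinic E: +12 to 12 (cap) — 1 left.
Clinic B: +1 (room for 20) → 1. Pool exhausted.
Total = 15×1 + 25×12 = 315.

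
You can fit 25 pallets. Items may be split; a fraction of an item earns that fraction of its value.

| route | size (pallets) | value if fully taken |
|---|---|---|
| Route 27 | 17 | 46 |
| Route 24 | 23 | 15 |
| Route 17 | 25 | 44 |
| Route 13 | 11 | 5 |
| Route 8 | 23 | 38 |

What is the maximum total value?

60.08

Sort by value density: Route 27 46/17≈2.71, Route 17 44/25≈1.76, Route 8 38/23≈1.65, Route 24 15/23≈0.652, Route 13 5/11≈0.455.
Take all of Route 27 (17 pallets, value 46) → 8 pallets left.
8 pallets left: a 8/25 share of Route 17 gives 44×8/25 = 14.08.
Total value = 60.08.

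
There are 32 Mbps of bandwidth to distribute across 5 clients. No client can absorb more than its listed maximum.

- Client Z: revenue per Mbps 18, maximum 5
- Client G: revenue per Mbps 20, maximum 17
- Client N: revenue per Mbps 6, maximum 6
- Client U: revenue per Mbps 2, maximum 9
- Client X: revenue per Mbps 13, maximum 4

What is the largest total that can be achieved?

Rank by revenue per Mbps: Client G 20 > Client Z 18 > Client X 13 > Client N 6 > Client U 2.
Give Client G 17 to hit its cap of 17 — 15 left.
Client Z: +5 to 5 (cap) — 10 left.
Client X: +4 to 4 (cap) — 6 left.
Give Client N 6 to hit its cap of 6 — 0 left.
Total = 18×5 + 20×17 + 6×6 + 13×4 = 518.

518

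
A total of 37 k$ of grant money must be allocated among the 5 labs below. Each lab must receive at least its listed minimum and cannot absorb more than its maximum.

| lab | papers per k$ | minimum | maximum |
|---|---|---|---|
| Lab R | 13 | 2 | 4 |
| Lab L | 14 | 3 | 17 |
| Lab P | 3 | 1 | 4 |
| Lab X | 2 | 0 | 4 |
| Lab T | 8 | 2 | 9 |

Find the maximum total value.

380

Meeting every minimum uses 2+3+1+0+2 = 8 k$, leaving 29.
Order the labs by papers per k$: Lab L 14 > Lab R 13 > Lab T 8 > Lab P 3 > Lab X 2.
Lab L: +14 to 17 (cap) — 15 left.
Lab R: +2 to 4 (cap) — 13 left.
Lab T takes 7 more to reach its cap of 9 — 6 left.
Lab P takes 3 more to reach its cap of 4 — 3 left.
Lab X has room for 4 more but only 3 remain, so it gets 3.
Total = 13×4 + 14×17 + 3×4 + 2×3 + 8×9 = 380.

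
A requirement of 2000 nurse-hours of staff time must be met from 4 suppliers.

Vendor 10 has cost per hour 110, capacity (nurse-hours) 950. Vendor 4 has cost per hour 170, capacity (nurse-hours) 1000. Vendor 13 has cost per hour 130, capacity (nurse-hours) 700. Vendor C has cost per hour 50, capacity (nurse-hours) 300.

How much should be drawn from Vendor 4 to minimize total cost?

Fill from the cheapest supplier first.
Vendor C (50): use full 300 — 1700 nurse-hours to go.
Vendor 10 at 110: take all 950 nurse-hours — 750 still needed.
Take 700 from Vendor 13 at 130 — need 50 more.
Vendor 4 (170): take the remaining 50 — done.

50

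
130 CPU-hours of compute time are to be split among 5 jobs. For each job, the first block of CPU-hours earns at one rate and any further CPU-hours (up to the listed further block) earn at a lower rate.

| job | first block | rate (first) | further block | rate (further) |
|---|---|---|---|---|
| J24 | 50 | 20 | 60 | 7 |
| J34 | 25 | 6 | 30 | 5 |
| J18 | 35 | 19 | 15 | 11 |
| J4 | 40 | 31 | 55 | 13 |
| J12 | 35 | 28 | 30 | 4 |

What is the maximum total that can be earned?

Rank every tier by rate: J4/T1 31 > J12/T1 28 > J24/T1 20 > J18/T1 19 > J4/T2 13 > J18/T2 11 > J24/T2 7 > J34/T1 6 > J34/T2 5 > J12/T2 4.
J4 T1 at 31: fill all 40 ; 90 left.
Fill J12 T1 block (35 at 28) ; 55 left.
J24 T1 at 20: fill all 50 ; 5 left.
5 remain; put them into J18 T1 at 19.
Total = 31×40 + 28×35 + 20×50 + 19×5 = 3315.

3315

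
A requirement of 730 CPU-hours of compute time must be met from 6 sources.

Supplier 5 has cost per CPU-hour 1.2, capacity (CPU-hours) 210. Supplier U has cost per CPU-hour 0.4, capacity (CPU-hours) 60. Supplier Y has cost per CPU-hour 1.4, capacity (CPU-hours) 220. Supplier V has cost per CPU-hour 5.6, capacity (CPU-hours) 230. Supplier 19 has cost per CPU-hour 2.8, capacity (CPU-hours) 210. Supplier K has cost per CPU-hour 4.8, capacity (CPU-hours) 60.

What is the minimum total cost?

1316

Use sources in increasing cost order.
Take 60 from Supplier U at 0.4 ; need 670 more.
Supplier 5 (1.2): use full 210 ; 460 CPU-hours to go.
Supplier Y at 1.4: take all 220 CPU-hours ; 240 still needed.
Supplier 19 at 2.8: take all 210 CPU-hours ; 30 still needed.
Supplier K (4.8): take the remaining 30 ; done.
Supplier V: unused.
Cost = 60×0.4 + 210×1.2 + 220×1.4 + 210×2.8 + 30×4.8 = 1316.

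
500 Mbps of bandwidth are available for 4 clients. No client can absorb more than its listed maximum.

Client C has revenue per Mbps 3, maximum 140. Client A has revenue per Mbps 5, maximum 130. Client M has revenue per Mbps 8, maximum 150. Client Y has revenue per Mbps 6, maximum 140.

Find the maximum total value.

2930

Order the clients by revenue per Mbps: Client M 8 > Client Y 6 > Client A 5 > Client C 3.
Client M: +150 to 150 (cap) ; 350 left.
Give Client Y 140 to hit its cap of 140 ; 210 left.
Give Client A 130 to hit its cap of 130 ; 80 left.
Only 80 left; Client C takes them to reach 80.
Total = 3×80 + 5×130 + 8×150 + 6×140 = 2930.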